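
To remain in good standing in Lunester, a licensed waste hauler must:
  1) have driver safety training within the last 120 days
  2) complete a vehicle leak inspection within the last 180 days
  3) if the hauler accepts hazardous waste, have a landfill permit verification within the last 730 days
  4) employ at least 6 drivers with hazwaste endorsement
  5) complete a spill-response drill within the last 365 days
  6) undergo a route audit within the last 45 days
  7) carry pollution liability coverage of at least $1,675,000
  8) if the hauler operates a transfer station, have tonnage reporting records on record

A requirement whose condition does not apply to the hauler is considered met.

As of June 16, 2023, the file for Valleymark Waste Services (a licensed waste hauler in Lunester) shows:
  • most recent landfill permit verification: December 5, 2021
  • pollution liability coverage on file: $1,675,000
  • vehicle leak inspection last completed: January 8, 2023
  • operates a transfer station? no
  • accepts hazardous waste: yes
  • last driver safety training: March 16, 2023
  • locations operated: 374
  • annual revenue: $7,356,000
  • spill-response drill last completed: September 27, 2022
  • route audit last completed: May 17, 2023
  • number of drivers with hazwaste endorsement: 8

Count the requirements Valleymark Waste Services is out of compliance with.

1. driver safety training 92 days ago vs limit 120 → met
2. vehicle leak inspection 159 days ago vs limit 180 → met
3. condition 'accepts hazardous waste' holds; landfill permit verification 558 days ago vs limit 730 → met
4. drivers with hazwaste endorsement 8 ≥ 6 → met
5. spill-response drill 262 days ago vs limit 365 → met
6. route audit 30 days ago vs limit 45 → met
7. pollution liability coverage $1,675,000 ≥ $1,675,000 → met
8. condition 'operates a transfer station' does not hold → requirement n/a → met
Not met: 0 of 8

0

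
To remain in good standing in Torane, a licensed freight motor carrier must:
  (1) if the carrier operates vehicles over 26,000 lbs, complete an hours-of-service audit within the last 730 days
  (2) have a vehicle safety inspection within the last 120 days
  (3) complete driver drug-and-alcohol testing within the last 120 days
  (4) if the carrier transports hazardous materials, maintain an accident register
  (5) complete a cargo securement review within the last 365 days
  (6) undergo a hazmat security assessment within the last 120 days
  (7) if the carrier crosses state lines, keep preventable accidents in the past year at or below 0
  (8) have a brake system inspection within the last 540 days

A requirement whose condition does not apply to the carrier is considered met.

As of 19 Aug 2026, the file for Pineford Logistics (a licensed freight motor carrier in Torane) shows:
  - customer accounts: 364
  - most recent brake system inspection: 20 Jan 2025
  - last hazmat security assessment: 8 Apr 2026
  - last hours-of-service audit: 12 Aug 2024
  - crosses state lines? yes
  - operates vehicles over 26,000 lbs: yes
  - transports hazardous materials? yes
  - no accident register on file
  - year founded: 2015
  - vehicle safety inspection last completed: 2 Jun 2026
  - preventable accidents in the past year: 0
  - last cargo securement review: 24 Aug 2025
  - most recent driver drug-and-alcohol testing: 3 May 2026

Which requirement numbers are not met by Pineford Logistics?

1. condition 'operates vehicles over 26,000 lbs' holds; hours-of-service audit 737 days ago vs limit 730 → not met
2. vehicle safety inspection 78 days ago vs limit 120 → met
3. driver drug-and-alcohol testing 108 days ago vs limit 120 → met
4. condition 'transports hazardous materials' holds; accident register absent → not met
5. cargo securement review 360 days ago vs limit 365 → met
6. hazmat security assessment 133 days ago vs limit 120 → not met
7. condition 'crosses state lines' holds; preventable accidents in the past year 0 ≤ 0 → met
8. brake system inspection 576 days ago vs limit 540 → not met
Not met: 1, 4, 6, 8

1, 4, 6, 8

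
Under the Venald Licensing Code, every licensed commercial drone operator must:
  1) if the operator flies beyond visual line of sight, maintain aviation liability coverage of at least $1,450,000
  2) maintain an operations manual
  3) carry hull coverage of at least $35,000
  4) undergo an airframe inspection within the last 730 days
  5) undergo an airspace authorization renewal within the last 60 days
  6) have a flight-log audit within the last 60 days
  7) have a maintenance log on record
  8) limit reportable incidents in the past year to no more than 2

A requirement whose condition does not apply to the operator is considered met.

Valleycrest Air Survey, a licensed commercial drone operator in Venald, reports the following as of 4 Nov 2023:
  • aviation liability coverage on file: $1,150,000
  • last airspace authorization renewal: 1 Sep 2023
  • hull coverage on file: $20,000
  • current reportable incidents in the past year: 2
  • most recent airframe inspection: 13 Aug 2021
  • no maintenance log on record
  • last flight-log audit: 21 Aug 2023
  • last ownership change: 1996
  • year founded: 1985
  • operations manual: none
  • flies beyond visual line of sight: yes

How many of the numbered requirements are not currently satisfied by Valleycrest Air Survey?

7

1. condition 'flies beyond visual line of sight' holds; aviation liability coverage $1,150,000 < $1,450,000 → not met
2. operations manual absent → not met
3. hull coverage $20,000 < $35,000 → not met
4. airframe inspection 813 days ago vs limit 730 → not met
5. airspace authorization renewal 64 days ago vs limit 60 → not met
6. flight-log audit 75 days ago vs limit 60 → not met
7. maintenance log absent → not met
8. reportable incidents in the past year 2 ≤ 2 → met
Not met: 7 of 8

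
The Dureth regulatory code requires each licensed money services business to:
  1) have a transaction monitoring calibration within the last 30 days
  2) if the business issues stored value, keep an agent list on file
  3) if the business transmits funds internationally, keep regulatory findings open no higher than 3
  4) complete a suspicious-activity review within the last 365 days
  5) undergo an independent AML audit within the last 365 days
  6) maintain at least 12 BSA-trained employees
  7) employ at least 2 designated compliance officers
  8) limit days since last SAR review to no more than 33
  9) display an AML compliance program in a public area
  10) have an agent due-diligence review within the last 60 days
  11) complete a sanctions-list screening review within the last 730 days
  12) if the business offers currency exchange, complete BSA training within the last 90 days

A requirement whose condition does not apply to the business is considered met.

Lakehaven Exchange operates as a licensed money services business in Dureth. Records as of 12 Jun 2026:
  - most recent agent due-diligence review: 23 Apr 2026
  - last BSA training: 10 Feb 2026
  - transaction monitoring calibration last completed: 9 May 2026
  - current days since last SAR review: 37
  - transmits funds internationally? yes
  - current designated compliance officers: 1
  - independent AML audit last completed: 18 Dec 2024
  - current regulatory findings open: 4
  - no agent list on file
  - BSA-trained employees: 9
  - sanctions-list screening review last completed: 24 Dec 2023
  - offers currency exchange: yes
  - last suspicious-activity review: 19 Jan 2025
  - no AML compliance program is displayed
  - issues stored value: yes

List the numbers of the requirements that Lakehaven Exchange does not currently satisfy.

1. transaction monitoring calibration 34 days ago vs limit 30 → not met
2. condition 'issues stored value' holds; agent list absent → not met
3. condition 'transmits funds internationally' holds; regulatory findings open 4 > 3 → not met
4. suspicious-activity review 509 days ago vs limit 365 → not met
5. independent AML audit 541 days ago vs limit 365 → not met
6. BSA-trained employees 9 < 12 → not met
7. designated compliance officers 1 < 2 → not met
8. days since last SAR review 37 > 33 → not met
9. AML compliance program absent → not met
10. agent due-diligence review 50 days ago vs limit 60 → met
11. sanctions-list screening review 901 days ago vs limit 730 → not met
12. condition 'offers currency exchange' holds; BSA training 122 days ago vs limit 90 → not met
Not met: 1, 2, 3, 4, 5, 6, 7, 8, 9, 11, 12

1, 2, 3, 4, 5, 6, 7, 8, 9, 11, 12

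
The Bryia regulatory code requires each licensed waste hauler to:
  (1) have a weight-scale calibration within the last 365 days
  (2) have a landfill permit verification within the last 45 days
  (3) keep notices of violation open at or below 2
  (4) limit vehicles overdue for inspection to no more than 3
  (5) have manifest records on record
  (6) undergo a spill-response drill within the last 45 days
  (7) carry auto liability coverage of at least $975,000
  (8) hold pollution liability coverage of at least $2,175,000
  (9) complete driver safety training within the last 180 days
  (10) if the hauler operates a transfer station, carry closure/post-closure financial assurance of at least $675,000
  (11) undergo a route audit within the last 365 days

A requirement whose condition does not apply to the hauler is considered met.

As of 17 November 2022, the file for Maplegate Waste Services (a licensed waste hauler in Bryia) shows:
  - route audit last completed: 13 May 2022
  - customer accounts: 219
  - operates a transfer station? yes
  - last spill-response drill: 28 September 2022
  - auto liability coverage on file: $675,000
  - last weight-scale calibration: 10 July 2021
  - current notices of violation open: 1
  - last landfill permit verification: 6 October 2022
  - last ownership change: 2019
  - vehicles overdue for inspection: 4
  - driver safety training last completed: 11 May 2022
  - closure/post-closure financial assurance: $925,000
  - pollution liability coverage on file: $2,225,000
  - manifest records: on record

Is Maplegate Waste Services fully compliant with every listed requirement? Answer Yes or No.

No

1. weight-scale calibration 495 days ago vs limit 365 → not met
2. landfill permit verification 42 days ago vs limit 45 → met
3. notices of violation open 1 ≤ 2 → met
4. vehicles overdue for inspection 4 > 3 → not met
5. manifest records present → met
6. spill-response drill 50 days ago vs limit 45 → not met
7. auto liability coverage $675,000 < $975,000 → not met
8. pollution liability coverage $2,225,000 ≥ $2,175,000 → met
9. driver safety training 190 days ago vs limit 180 → not met
10. condition 'operates a transfer station' holds; closure/post-closure financial assurance $925,000 ≥ $675,000 → met
11. route audit 188 days ago vs limit 365 → met
Not met: 1, 4, 6, 7, 9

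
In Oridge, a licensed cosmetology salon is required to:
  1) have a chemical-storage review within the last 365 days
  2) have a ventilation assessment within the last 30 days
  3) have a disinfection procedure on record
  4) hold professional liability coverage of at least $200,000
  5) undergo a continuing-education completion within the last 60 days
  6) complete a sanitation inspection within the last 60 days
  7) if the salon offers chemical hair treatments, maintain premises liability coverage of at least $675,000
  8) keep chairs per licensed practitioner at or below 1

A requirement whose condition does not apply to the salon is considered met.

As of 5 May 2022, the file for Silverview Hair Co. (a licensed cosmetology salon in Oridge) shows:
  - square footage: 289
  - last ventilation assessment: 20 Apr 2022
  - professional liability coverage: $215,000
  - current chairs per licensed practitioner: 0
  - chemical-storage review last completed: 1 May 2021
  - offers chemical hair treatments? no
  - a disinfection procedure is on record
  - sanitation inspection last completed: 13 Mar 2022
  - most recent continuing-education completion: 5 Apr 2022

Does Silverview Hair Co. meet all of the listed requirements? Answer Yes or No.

1. chemical-storage review 369 days ago vs limit 365 → not met
2. ventilation assessment 15 days ago vs limit 30 → met
3. disinfection procedure present → met
4. professional liability coverage $215,000 ≥ $200,000 → met
5. continuing-education completion 30 days ago vs limit 60 → met
6. sanitation inspection 53 days ago vs limit 60 → met
7. condition 'offers chemical hair treatments' does not hold → requirement n/a → met
8. chairs per licensed practitioner 0 ≤ 1 → met
Not met: 1

No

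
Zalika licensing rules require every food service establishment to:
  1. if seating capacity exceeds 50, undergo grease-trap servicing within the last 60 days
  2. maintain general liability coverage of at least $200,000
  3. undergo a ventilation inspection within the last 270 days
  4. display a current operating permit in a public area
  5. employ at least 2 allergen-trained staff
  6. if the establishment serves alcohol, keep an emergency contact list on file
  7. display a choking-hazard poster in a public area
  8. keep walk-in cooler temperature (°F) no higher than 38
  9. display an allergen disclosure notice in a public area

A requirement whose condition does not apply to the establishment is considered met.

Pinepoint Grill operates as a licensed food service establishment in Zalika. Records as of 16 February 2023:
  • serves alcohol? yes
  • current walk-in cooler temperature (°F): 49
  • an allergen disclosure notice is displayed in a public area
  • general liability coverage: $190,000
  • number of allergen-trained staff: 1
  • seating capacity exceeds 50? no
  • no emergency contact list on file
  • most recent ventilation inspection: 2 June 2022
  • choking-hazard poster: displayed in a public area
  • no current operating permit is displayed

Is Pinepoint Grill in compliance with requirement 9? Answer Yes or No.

9. allergen disclosure notice present → met

Yes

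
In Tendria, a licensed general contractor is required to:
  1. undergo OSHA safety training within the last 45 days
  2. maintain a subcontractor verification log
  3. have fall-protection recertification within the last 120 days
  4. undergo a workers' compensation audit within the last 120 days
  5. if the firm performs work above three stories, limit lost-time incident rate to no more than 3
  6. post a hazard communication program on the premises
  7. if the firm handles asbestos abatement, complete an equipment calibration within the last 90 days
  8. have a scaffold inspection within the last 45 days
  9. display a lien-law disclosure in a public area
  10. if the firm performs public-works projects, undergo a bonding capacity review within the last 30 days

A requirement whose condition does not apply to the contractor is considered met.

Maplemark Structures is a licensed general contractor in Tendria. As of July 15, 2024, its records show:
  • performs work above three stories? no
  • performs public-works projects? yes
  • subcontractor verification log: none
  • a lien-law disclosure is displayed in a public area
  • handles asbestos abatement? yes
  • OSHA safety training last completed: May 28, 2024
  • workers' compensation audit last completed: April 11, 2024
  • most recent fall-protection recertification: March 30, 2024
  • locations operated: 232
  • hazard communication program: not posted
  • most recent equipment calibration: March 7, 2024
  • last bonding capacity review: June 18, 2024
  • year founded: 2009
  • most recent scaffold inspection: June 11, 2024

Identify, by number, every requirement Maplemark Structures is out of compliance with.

1, 2, 6, 7

1. OSHA safety training 48 days ago vs limit 45 → not met
2. subcontractor verification log absent → not met
3. fall-protection recertification 107 days ago vs limit 120 → met
4. workers' compensation audit 95 days ago vs limit 120 → met
5. condition 'performs work above three stories' does not hold → requirement n/a → met
6. hazard communication program absent → not met
7. condition 'handles asbestos abatement' holds; equipment calibration 130 days ago vs limit 90 → not met
8. scaffold inspection 34 days ago vs limit 45 → met
9. lien-law disclosure present → met
10. condition 'performs public-works projects' holds; bonding capacity review 27 days ago vs limit 30 → met
Not met: 1, 2, 6, 7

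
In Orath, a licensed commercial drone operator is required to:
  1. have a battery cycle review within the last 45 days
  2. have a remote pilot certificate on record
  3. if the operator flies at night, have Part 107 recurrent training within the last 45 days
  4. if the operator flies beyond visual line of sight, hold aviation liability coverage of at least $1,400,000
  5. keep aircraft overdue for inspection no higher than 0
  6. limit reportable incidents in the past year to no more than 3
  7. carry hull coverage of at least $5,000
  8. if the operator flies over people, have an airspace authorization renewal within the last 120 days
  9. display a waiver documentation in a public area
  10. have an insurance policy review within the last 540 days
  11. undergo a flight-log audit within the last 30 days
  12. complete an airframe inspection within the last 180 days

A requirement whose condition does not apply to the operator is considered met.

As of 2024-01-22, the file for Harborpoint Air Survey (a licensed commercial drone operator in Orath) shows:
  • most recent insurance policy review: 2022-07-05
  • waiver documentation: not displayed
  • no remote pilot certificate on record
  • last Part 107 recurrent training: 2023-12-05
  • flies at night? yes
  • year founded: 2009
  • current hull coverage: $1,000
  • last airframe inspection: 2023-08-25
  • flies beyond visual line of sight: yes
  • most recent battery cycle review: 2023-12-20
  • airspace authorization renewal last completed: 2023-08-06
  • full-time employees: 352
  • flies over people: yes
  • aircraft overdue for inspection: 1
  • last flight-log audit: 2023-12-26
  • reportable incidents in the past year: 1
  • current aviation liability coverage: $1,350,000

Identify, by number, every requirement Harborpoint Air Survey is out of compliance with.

2, 3, 4, 5, 7, 8, 9, 10

1. battery cycle review 33 days ago vs limit 45 → met
2. remote pilot certificate absent → not met
3. condition 'flies at night' holds; Part 107 recurrent training 48 days ago vs limit 45 → not met
4. condition 'flies beyond visual line of sight' holds; aviation liability coverage $1,350,000 < $1,400,000 → not met
5. aircraft overdue for inspection 1 > 0 → not met
6. reportable incidents in the past year 1 ≤ 3 → met
7. hull coverage $1,000 < $5,000 → not met
8. condition 'flies over people' holds; airspace authorization renewal 169 days ago vs limit 120 → not met
9. waiver documentation absent → not met
10. insurance policy review 566 days ago vs limit 540 → not met
11. flight-log audit 27 days ago vs limit 30 → met
12. airframe inspection 150 days ago vs limit 180 → met
Not met: 2, 3, 4, 5, 7, 8, 9, 10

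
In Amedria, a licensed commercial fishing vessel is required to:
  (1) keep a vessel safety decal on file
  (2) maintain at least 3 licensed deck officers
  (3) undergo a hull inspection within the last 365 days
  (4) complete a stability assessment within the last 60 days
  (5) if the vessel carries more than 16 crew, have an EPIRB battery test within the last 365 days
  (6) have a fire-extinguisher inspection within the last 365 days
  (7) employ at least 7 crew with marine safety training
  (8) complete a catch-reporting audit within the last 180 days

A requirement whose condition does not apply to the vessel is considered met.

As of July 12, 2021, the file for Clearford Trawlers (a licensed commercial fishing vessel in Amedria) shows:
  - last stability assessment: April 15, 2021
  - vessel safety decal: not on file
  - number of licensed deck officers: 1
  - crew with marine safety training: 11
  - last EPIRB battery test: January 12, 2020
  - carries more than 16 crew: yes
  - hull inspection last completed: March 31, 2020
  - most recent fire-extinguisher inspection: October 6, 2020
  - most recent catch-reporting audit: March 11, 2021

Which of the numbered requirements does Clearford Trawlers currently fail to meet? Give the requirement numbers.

1, 2, 3, 4, 5

1. vessel safety decal absent → not met
2. licensed deck officers 1 < 3 → not met
3. hull inspection 468 days ago vs limit 365 → not met
4. stability assessment 88 days ago vs limit 60 → not met
5. condition 'carries more than 16 crew' holds; EPIRB battery test 547 days ago vs limit 365 → not met
6. fire-extinguisher inspection 279 days ago vs limit 365 → met
7. crew with marine safety training 11 ≥ 7 → met
8. catch-reporting audit 123 days ago vs limit 180 → met
Not met: 1, 2, 3, 4, 5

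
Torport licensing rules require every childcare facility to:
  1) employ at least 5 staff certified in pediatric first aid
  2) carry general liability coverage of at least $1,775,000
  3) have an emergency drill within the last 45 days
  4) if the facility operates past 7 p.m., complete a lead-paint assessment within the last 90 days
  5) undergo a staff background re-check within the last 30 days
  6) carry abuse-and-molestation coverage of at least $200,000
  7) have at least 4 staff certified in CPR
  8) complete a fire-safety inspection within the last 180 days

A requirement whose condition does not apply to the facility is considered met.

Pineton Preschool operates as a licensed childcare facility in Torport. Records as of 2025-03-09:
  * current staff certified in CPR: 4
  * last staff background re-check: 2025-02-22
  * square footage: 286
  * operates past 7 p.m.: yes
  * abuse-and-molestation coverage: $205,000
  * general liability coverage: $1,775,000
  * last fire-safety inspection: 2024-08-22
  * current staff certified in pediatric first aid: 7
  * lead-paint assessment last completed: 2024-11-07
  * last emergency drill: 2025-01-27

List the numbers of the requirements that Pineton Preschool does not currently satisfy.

1. staff certified in pediatric first aid 7 ≥ 5 → met
2. general liability coverage $1,775,000 ≥ $1,775,000 → met
3. emergency drill 41 days ago vs limit 45 → met
4. condition 'operates past 7 p.m.' holds; lead-paint assessment 122 days ago vs limit 90 → not met
5. staff background re-check 15 days ago vs limit 30 → met
6. abuse-and-molestation coverage $205,000 ≥ $200,000 → met
7. staff certified in CPR 4 ≥ 4 → met
8. fire-safety inspection 199 days ago vs limit 180 → not met
Not met: 4, 8

4, 8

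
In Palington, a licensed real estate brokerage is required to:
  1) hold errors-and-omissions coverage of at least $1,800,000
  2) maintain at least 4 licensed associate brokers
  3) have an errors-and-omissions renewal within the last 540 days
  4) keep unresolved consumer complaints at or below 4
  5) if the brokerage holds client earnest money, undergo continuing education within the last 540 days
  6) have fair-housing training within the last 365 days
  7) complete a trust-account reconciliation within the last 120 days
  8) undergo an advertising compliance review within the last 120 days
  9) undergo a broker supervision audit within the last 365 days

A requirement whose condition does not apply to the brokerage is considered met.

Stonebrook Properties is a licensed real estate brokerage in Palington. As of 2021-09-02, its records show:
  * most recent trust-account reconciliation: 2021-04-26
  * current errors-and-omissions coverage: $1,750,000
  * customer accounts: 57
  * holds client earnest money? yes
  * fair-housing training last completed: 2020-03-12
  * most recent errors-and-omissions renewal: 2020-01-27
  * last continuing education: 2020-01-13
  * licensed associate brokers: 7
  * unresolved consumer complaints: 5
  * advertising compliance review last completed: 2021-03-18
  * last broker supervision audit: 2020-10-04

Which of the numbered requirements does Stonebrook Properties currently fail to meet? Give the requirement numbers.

1. errors-and-omissions coverage $1,750,000 < $1,800,000 → not met
2. licensed associate brokers 7 ≥ 4 → met
3. errors-and-omissions renewal 584 days ago vs limit 540 → not met
4. unresolved consumer complaints 5 > 4 → not met
5. condition 'holds client earnest money' holds; continuing education 598 days ago vs limit 540 → not met
6. fair-housing training 539 days ago vs limit 365 → not met
7. trust-account reconciliation 129 days ago vs limit 120 → not met
8. advertising compliance review 168 days ago vs limit 120 → not met
9. broker supervision audit 333 days ago vs limit 365 → met
Not met: 1, 3, 4, 5, 6, 7, 8

1, 3, 4, 5, 6, 7, 8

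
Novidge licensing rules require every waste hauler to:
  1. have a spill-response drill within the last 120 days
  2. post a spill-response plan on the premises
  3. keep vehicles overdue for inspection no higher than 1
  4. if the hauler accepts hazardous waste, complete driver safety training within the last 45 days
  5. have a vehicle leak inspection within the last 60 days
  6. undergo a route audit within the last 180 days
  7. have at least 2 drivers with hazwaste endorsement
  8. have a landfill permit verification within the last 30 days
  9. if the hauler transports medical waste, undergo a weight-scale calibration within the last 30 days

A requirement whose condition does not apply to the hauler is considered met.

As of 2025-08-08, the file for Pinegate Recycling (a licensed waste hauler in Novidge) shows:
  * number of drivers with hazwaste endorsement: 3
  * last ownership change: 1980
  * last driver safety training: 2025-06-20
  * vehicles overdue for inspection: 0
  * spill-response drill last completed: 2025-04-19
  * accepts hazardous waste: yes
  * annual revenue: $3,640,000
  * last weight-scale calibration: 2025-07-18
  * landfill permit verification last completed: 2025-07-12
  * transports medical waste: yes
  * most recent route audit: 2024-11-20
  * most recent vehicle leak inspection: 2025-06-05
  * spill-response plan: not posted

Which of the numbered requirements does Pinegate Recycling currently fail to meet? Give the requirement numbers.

2, 4, 5, 6

1. spill-response drill 111 days ago vs limit 120 → met
2. spill-response plan absent → not met
3. vehicles overdue for inspection 0 ≤ 1 → met
4. condition 'accepts hazardous waste' holds; driver safety training 49 days ago vs limit 45 → not met
5. vehicle leak inspection 64 days ago vs limit 60 → not met
6. route audit 261 days ago vs limit 180 → not met
7. drivers with hazwaste endorsement 3 ≥ 2 → met
8. landfill permit verification 27 days ago vs limit 30 → met
9. condition 'transports medical waste' holds; weight-scale calibration 21 days ago vs limit 30 → met
Not met: 2, 4, 5, 6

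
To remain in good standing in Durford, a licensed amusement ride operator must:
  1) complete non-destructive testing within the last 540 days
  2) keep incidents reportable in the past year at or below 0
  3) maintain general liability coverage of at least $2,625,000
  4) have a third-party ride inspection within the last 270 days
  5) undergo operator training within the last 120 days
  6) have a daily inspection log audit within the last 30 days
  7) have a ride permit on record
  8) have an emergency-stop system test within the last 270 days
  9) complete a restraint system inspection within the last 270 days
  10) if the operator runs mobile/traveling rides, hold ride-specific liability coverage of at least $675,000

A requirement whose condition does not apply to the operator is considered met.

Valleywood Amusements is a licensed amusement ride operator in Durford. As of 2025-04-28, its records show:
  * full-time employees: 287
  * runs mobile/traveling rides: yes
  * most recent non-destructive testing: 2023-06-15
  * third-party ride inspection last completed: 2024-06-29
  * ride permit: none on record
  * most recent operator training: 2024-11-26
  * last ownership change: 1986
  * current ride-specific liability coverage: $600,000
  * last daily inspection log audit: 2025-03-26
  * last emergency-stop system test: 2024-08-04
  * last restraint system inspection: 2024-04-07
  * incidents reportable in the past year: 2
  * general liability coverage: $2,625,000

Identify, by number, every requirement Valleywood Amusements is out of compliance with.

1. non-destructive testing 683 days ago vs limit 540 → not met
2. incidents reportable in the past year 2 > 0 → not met
3. general liability coverage $2,625,000 ≥ $2,625,000 → met
4. third-party ride inspection 303 days ago vs limit 270 → not met
5. operator training 153 days ago vs limit 120 → not met
6. daily inspection log audit 33 days ago vs limit 30 → not met
7. ride permit absent → not met
8. emergency-stop system test 267 days ago vs limit 270 → met
9. restraint system inspection 386 days ago vs limit 270 → not met
10. condition 'runs mobile/traveling rides' holds; ride-specific liability coverage $600,000 < $675,000 → not met
Not met: 1, 2, 4, 5, 6, 7, 9, 10

1, 2, 4, 5, 6, 7, 9, 10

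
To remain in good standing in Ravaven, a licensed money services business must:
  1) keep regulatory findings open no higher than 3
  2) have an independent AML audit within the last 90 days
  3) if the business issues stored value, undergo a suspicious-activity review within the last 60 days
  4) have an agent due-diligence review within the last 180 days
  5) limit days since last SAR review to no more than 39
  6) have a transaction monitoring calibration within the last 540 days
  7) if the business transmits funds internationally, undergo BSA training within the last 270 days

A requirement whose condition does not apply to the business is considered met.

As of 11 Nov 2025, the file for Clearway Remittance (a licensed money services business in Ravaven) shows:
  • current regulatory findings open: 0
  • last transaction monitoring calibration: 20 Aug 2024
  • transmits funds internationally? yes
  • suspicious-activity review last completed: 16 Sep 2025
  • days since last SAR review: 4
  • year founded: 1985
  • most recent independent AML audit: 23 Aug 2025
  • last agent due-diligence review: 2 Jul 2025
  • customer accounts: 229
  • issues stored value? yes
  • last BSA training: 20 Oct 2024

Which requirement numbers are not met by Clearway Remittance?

7

1. regulatory findings open 0 ≤ 3 → met
2. independent AML audit 80 days ago vs limit 90 → met
3. condition 'issues stored value' holds; suspicious-activity review 56 days ago vs limit 60 → met
4. agent due-diligence review 132 days ago vs limit 180 → met
5. days since last SAR review 4 ≤ 39 → met
6. transaction monitoring calibration 448 days ago vs limit 540 → met
7. condition 'transmits funds internationally' holds; BSA training 387 days ago vs limit 270 → not met
Not met: 7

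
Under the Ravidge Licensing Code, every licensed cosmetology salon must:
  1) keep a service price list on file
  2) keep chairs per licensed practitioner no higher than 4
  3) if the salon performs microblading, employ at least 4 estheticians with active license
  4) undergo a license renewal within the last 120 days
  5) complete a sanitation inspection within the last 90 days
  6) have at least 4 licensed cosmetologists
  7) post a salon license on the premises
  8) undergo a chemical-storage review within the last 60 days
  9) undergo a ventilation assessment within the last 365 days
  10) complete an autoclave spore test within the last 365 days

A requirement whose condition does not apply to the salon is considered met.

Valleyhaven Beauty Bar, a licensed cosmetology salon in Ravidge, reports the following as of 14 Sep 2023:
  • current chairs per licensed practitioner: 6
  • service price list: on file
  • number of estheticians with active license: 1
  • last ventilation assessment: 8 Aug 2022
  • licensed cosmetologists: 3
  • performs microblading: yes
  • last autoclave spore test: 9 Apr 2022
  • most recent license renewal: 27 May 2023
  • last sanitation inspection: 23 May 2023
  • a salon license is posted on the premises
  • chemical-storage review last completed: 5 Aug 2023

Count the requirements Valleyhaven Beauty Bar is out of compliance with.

1. service price list present → met
2. chairs per licensed practitioner 6 > 4 → not met
3. condition 'performs microblading' holds; estheticians with active license 1 < 4 → not met
4. license renewal 110 days ago vs limit 120 → met
5. sanitation inspection 114 days ago vs limit 90 → not met
6. licensed cosmetologists 3 < 4 → not met
7. salon license present → met
8. chemical-storage review 40 days ago vs limit 60 → met
9. ventilation assessment 402 days ago vs limit 365 → not met
10. autoclave spore test 523 days ago vs limit 365 → not met
Not met: 6 of 10

6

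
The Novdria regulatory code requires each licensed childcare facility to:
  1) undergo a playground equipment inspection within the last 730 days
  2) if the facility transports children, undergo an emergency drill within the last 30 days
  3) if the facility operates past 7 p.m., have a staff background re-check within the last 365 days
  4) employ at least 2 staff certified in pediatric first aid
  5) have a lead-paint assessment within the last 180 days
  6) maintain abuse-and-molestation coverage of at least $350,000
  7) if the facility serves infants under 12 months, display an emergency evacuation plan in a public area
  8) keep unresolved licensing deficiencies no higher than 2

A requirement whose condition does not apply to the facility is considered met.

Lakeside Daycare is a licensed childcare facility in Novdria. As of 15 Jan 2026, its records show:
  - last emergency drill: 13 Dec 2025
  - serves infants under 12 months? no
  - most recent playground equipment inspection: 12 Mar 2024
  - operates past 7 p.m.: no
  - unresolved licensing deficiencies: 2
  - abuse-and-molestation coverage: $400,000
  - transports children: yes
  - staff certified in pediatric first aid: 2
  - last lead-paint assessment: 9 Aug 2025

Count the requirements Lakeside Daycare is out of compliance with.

1

1. playground equipment inspection 674 days ago vs limit 730 → met
2. condition 'transports children' holds; emergency drill 33 days ago vs limit 30 → not met
3. condition 'operates past 7 p.m.' does not hold → requirement n/a → met
4. staff certified in pediatric first aid 2 ≥ 2 → met
5. lead-paint assessment 159 days ago vs limit 180 → met
6. abuse-and-molestation coverage $400,000 ≥ $350,000 → met
7. condition 'serves infants under 12 months' does not hold → requirement n/a → met
8. unresolved licensing deficiencies 2 ≤ 2 → met
Not met: 1 of 8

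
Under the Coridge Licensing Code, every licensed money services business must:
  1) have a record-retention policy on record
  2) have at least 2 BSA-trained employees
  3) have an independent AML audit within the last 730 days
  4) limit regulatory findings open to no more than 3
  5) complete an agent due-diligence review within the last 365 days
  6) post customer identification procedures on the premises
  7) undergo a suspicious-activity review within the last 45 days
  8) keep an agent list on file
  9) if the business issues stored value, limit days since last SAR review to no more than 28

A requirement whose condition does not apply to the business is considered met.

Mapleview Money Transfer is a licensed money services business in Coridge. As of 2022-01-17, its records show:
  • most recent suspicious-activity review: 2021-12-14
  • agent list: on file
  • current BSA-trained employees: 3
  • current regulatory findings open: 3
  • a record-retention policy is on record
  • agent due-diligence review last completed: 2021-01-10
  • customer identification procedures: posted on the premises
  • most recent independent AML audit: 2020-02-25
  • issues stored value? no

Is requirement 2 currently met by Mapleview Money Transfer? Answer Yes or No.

Yes

2. BSA-trained employees 3 ≥ 2 → met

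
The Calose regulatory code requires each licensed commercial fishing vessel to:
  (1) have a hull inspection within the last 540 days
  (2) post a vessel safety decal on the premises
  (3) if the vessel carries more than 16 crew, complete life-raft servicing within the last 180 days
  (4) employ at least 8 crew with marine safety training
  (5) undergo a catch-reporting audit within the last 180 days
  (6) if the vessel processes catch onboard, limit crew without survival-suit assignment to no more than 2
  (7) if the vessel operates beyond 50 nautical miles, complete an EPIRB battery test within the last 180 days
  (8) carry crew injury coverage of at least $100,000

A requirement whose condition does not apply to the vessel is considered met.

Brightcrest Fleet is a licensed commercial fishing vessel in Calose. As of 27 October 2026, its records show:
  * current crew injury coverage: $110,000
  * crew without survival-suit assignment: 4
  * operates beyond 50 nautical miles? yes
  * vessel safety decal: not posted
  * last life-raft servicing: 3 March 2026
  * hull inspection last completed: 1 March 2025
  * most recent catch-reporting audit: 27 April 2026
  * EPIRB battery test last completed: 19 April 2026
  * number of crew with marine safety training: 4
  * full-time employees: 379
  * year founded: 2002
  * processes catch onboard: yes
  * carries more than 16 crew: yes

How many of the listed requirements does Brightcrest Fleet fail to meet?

1. hull inspection 605 days ago vs limit 540 → not met
2. vessel safety decal absent → not met
3. condition 'carries more than 16 crew' holds; life-raft servicing 238 days ago vs limit 180 → not met
4. crew with marine safety training 4 < 8 → not met
5. catch-reporting audit 183 days ago vs limit 180 → not met
6. condition 'processes catch onboard' holds; crew without survival-suit assignment 4 > 2 → not met
7. condition 'operates beyond 50 nautical miles' holds; EPIRB battery test 191 days ago vs limit 180 → not met
8. crew injury coverage $110,000 ≥ $100,000 → met
Not met: 7 of 8

7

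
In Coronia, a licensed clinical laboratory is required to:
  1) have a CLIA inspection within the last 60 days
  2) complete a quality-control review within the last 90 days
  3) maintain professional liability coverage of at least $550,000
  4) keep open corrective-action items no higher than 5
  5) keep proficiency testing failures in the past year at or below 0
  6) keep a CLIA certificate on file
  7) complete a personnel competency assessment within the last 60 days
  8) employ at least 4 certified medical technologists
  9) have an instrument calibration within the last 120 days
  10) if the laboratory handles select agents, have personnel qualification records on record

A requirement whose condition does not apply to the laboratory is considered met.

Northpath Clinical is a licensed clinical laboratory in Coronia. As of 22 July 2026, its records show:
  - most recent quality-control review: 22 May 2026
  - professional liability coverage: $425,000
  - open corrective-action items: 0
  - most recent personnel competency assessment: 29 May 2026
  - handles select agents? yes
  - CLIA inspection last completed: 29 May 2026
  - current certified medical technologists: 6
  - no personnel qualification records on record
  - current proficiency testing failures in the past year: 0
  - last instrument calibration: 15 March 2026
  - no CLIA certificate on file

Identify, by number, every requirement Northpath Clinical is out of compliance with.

3, 6, 9, 10

1. CLIA inspection 54 days ago vs limit 60 → met
2. quality-control review 61 days ago vs limit 90 → met
3. professional liability coverage $425,000 < $550,000 → not met
4. open corrective-action items 0 ≤ 5 → met
5. proficiency testing failures in the past year 0 ≤ 0 → met
6. CLIA certificate absent → not met
7. personnel competency assessment 54 days ago vs limit 60 → met
8. certified medical technologists 6 ≥ 4 → met
9. instrument calibration 129 days ago vs limit 120 → not met
10. condition 'handles select agents' holds; personnel qualification records absent → not met
Not met: 3, 6, 9, 10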